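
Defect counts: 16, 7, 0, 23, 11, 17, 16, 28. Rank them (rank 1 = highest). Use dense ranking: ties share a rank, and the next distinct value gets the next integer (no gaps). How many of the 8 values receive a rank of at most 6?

7

Sorted (descending): 28, 23, 17, 16, 16, 11, 7, 0
The 2 values of 16 share dense rank 4.
Remaining distinct values take the next consecutive integers.
Ranks ≤ 6: {1, 2, 3, 4, 4, 5, 6} → 7 values.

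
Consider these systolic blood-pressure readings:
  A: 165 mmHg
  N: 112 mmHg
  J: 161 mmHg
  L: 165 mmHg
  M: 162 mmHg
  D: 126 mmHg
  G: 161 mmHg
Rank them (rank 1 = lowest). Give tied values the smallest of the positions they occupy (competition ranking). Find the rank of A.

Sorted (ascending): 112, 126, 161, 161, 162, 165, 165
The 2 values of 161 occupy positions 3–4 → each gets rank 3.
The 2 values of 165 occupy positions 6–7 → each gets rank 6.
A has value 165 mmHg → rank 6.

6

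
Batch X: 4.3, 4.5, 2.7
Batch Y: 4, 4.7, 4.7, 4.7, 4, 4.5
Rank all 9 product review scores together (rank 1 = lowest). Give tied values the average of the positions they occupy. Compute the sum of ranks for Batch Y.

34.5

Sorted (ascending): 2.7, 4, 4, 4.3, 4.5, 4.5, 4.7, 4.7, 4.7
The 2 values of 4 occupy positions 2–3 → average rank (2+3)/2 = 2.5.
The 2 values of 4.5 occupy positions 5–6 → average rank (5+6)/2 = 5.5.
The 3 values of 4.7 occupy positions 7–9 → average rank 8.
Batch Y values → pooled ranks: 4→2.5, 4.7→8, 4.7→8, 4.7→8, 4→2.5, 4.5→5.5
Rank sum = 2.5 + 8 + 8 + 8 + 2.5 + 5.5 = 34.5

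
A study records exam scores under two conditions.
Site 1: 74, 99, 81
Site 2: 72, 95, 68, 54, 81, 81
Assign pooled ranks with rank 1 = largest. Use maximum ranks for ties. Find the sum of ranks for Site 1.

12

Sorted (descending): 99, 95, 81, 81, 81, 74, 72, 68, 54
The 3 values of 81 occupy positions 3–5 → each gets rank 5.
Site 1 values → pooled ranks: 74→6, 99→1, 81→5
Rank sum = 6 + 1 + 5 = 12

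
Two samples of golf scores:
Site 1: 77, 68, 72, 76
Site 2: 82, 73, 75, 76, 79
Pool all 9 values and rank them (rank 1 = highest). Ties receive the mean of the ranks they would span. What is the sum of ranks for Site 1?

24.5

Sorted (descending): 82, 79, 77, 76, 76, 75, 73, 72, 68
The 2 values of 76 occupy positions 4–5 → average rank (4+5)/2 = 4.5.
Site 1 values → pooled ranks: 77→3, 68→9, 72→8, 76→4.5
Rank sum = 3 + 9 + 8 + 4.5 = 24.5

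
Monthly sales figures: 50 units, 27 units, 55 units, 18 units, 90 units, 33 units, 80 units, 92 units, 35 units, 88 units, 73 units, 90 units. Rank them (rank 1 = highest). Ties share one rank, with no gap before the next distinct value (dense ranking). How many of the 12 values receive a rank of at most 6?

7

Sorted (descending): 92, 90, 90, 88, 80, 73, 55, 50, 35, 33, 27, 18
The 2 values of 90 share dense rank 2.
Remaining distinct values take the next consecutive integers.
Ranks ≤ 6: {1, 2, 2, 3, 4, 5, 6} → 7 values.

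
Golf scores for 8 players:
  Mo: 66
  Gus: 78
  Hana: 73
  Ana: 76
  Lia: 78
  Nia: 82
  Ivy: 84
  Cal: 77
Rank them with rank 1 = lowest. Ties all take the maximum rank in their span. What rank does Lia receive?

Sorted (ascending): 66, 73, 76, 77, 78, 78, 82, 84
The 2 values of 78 occupy positions 5–6 → each gets rank 6.
Lia has value 78 → rank 6.

6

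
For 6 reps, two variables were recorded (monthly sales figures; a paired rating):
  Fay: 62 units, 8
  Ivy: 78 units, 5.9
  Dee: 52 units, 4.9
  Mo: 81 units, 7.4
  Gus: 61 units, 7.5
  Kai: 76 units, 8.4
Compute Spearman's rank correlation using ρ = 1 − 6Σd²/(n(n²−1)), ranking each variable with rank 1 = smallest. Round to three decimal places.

Ranks of variable 1: 3, 5, 1, 6, 2, 4
Ranks of variable 2: 5, 2, 1, 3, 4, 6
d = r₁ − r₂: -2, 3, 0, 3, -2, -2
d²: 4, 9, 0, 9, 4, 4; Σd² = 30
ρ = 1 − 6·30/(6·35) = 1 − 180/210 = 0.143

0.143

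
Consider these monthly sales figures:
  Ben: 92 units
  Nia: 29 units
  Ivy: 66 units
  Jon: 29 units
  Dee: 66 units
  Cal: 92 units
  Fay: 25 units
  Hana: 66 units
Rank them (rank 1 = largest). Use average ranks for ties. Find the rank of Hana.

Sorted (descending): 92, 92, 66, 66, 66, 29, 29, 25
The 2 values of 92 occupy positions 1–2 → average rank (1+2)/2 = 1.5.
The 3 values of 66 occupy positions 3–5 → average rank 4.
The 2 values of 29 occupy positions 6–7 → average rank (6+7)/2 = 6.5.
Hana has value 66 units → rank 4.

4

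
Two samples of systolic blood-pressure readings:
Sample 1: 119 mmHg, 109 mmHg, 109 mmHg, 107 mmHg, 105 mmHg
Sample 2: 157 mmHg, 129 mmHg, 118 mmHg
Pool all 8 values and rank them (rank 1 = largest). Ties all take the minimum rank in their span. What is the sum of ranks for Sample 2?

7

Sorted (descending): 157, 129, 119, 118, 109, 109, 107, 105
The 2 values of 109 occupy positions 5–6 → each gets rank 5.
Sample 2 values → pooled ranks: 157→1, 129→2, 118→4
Rank sum = 1 + 2 + 4 = 7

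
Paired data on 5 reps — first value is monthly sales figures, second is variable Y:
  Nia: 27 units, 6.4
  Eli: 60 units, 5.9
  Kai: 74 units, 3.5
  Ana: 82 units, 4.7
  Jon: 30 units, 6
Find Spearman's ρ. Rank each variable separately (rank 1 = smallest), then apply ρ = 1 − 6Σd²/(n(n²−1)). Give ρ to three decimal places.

-0.900

Ranks of variable 1: 1, 3, 4, 5, 2
Ranks of variable 2: 5, 3, 1, 2, 4
d = r₁ − r₂: -4, 0, 3, 3, -2
d²: 16, 0, 9, 9, 4; Σd² = 38
ρ = 1 − 6·38/(5·24) = 1 − 228/120 = -0.900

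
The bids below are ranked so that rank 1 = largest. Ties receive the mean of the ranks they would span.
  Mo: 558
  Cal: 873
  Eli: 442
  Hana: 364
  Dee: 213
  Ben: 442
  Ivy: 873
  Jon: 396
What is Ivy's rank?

Sorted (descending): 873, 873, 558, 442, 442, 396, 364, 213
The 2 values of 873 occupy positions 1–2 → average rank (1+2)/2 = 1.5.
The 2 values of 442 occupy positions 4–5 → average rank (4+5)/2 = 4.5.
Ivy has value 873 → rank 1.5.

1.5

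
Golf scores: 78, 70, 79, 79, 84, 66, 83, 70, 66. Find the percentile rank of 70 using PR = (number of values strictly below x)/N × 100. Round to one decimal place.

22.2

N = 9.
Strictly below 70: 2. Equal to 70: 2.
PR = 2/9 × 100 = 22.2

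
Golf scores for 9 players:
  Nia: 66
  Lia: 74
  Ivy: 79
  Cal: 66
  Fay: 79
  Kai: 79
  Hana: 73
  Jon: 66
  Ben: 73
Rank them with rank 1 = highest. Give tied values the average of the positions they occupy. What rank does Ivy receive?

Sorted (descending): 79, 79, 79, 74, 73, 73, 66, 66, 66
The 3 values of 79 occupy positions 1–3 → average rank 2.
The 2 values of 73 occupy positions 5–6 → average rank (5+6)/2 = 5.5.
The 3 values of 66 occupy positions 7–9 → average rank 8.
Ivy has value 79 → rank 2.

2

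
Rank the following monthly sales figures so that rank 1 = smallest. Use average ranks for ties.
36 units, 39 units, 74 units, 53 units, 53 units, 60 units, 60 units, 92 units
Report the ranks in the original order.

1, 2, 7, 3.5, 3.5, 5.5, 5.5, 8

Sorted (ascending): 36, 39, 53, 53, 60, 60, 74, 92
The 2 values of 53 occupy positions 3–4 → average rank (3+4)/2 = 3.5.
The 2 values of 60 occupy positions 5–6 → average rank (5+6)/2 = 5.5.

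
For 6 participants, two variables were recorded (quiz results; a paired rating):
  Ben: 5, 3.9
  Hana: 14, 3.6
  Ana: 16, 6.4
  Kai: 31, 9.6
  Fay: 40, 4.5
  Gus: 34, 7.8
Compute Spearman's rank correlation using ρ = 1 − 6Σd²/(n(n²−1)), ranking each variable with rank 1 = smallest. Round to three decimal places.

0.543

Ranks of variable 1: 1, 2, 3, 4, 6, 5
Ranks of variable 2: 2, 1, 4, 6, 3, 5
d = r₁ − r₂: -1, 1, -1, -2, 3, 0
d²: 1, 1, 1, 4, 9, 0; Σd² = 16
ρ = 1 − 6·16/(6·35) = 1 − 96/210 = 0.543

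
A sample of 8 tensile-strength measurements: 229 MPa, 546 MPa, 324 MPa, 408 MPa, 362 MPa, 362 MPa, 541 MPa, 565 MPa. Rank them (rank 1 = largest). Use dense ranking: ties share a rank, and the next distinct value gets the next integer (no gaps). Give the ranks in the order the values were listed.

7, 2, 6, 4, 5, 5, 3, 1

Sorted (descending): 565, 546, 541, 408, 362, 362, 324, 229
The 2 values of 362 share dense rank 5.
Remaining distinct values take the next consecutive integers.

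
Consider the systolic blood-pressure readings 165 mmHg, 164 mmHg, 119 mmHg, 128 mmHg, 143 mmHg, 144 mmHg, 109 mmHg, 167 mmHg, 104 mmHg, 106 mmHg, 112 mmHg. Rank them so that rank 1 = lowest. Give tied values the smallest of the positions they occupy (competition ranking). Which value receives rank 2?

106

Sorted (ascending): 104, 106, 109, 112, 119, 128, 143, 144, 164, 165, 167
No ties — each value takes its position as its rank.
Rank 2 → value 106.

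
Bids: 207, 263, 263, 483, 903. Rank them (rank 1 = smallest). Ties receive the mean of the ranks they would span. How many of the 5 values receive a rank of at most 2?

1

Sorted (ascending): 207, 263, 263, 483, 903
The 2 values of 263 occupy positions 2–3 → average rank (2+3)/2 = 2.5.
Ranks ≤ 2: {1} → 1 value.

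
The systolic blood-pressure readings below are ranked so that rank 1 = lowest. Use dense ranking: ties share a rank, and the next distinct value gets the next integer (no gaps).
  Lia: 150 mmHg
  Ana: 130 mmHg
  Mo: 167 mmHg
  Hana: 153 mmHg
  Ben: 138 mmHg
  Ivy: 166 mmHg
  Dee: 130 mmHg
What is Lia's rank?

Sorted (ascending): 130, 130, 138, 150, 153, 166, 167
The 2 values of 130 share dense rank 1.
Remaining distinct values take the next consecutive integers.
Lia has value 150 mmHg → rank 3.

3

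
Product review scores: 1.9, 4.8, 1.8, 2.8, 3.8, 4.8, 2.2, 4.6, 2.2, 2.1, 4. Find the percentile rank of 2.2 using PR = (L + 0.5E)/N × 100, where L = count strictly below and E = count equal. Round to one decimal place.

N = 11.
Strictly below 2.2: 3. Equal to 2.2: 2.
PR = (3 + 0.5·2)/11 × 100 = 36.4

36.4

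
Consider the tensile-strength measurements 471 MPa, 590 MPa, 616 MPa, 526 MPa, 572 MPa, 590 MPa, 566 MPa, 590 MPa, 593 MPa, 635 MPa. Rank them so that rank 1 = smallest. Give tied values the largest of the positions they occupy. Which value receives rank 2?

Sorted (ascending): 471, 526, 566, 572, 590, 590, 590, 593, 616, 635
The 3 values of 590 occupy positions 5–7 → each gets rank 7.
Rank 2 → value 526.

526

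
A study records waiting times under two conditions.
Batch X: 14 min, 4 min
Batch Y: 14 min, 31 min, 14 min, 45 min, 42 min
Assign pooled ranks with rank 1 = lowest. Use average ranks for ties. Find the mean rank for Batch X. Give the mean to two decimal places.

2.00

Sorted (ascending): 4, 14, 14, 14, 31, 42, 45
The 3 values of 14 occupy positions 2–4 → average rank 3.
Batch X values → pooled ranks: 14→3, 4→1
Mean rank = (3 + 1) / 2 = 2.00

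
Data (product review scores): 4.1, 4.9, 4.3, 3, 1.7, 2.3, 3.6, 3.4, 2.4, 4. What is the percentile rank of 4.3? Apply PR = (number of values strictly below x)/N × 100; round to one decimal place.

80.0

N = 10.
Strictly below 4.3: 8. Equal to 4.3: 1.
PR = 8/10 × 100 = 80.0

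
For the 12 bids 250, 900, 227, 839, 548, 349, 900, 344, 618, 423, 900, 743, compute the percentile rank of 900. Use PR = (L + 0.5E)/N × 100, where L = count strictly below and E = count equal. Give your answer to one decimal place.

87.5

N = 12.
Strictly below 900: 9. Equal to 900: 3.
PR = (9 + 0.5·3)/12 × 100 = 87.5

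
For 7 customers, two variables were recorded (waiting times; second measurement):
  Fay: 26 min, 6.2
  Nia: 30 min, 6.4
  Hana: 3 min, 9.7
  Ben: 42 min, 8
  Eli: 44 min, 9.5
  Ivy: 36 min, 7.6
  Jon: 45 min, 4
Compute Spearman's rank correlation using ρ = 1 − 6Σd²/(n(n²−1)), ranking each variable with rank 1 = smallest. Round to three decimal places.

Ranks of variable 1: 2, 3, 1, 5, 6, 4, 7
Ranks of variable 2: 2, 3, 7, 5, 6, 4, 1
d = r₁ − r₂: 0, 0, -6, 0, 0, 0, 6
d²: 0, 0, 36, 0, 0, 0, 36; Σd² = 72
ρ = 1 − 6·72/(7·48) = 1 − 432/336 = -0.286

-0.286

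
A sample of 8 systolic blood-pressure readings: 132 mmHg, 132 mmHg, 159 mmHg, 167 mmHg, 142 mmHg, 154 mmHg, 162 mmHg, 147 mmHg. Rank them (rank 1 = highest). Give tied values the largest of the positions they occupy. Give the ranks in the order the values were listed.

Sorted (descending): 167, 162, 159, 154, 147, 142, 132, 132
The 2 values of 132 occupy positions 7–8 → each gets rank 8.

8, 8, 3, 1, 6, 4, 2, 5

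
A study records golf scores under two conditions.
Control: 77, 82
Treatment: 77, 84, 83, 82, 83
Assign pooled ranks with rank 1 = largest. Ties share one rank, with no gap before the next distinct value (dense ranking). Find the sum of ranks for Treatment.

12

Sorted (descending): 84, 83, 83, 82, 82, 77, 77
The 2 values of 83 share dense rank 2.
The 2 values of 82 share dense rank 3.
The 2 values of 77 share dense rank 4.
Remaining distinct values take the next consecutive integers.
Treatment values → pooled ranks: 77→4, 84→1, 83→2, 82→3, 83→2
Rank sum = 4 + 1 + 2 + 3 + 2 = 12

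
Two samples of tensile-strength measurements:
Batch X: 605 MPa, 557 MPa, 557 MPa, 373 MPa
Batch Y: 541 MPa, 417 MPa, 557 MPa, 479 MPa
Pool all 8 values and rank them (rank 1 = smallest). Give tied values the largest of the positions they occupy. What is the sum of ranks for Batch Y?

Sorted (ascending): 373, 417, 479, 541, 557, 557, 557, 605
The 3 values of 557 occupy positions 5–7 → each gets rank 7.
Batch Y values → pooled ranks: 541→4, 417→2, 557→7, 479→3
Rank sum = 4 + 2 + 7 + 3 = 16

16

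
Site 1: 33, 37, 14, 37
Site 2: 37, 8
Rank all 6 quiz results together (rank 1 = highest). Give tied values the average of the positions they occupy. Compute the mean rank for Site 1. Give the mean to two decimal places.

Sorted (descending): 37, 37, 37, 33, 14, 8
The 3 values of 37 occupy positions 1–3 → average rank 2.
Site 1 values → pooled ranks: 33→4, 37→2, 14→5, 37→2
Mean rank = (4 + 2 + 5 + 2) / 4 = 3.25

3.25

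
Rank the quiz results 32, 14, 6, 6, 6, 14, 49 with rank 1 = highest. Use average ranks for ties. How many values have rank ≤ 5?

4

Sorted (descending): 49, 32, 14, 14, 6, 6, 6
The 2 values of 14 occupy positions 3–4 → average rank (3+4)/2 = 3.5.
The 3 values of 6 occupy positions 5–7 → average rank 6.
Ranks ≤ 5: {1, 2, 3.5, 3.5} → 4 values.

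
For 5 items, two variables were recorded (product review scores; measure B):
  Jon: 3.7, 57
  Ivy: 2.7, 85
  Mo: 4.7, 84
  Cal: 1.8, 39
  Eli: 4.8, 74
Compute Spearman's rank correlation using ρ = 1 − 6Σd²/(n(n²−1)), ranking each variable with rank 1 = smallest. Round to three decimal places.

0.300

Ranks of variable 1: 3, 2, 4, 1, 5
Ranks of variable 2: 2, 5, 4, 1, 3
d = r₁ − r₂: 1, -3, 0, 0, 2
d²: 1, 9, 0, 0, 4; Σd² = 14
ρ = 1 − 6·14/(5·24) = 1 − 84/120 = 0.300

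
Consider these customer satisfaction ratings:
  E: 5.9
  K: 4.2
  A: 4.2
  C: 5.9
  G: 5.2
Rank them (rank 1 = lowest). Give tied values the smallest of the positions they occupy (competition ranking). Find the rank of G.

3

Sorted (ascending): 4.2, 4.2, 5.2, 5.9, 5.9
The 2 values of 4.2 occupy positions 1–2 → each gets rank 1.
The 2 values of 5.9 occupy positions 4–5 → each gets rank 4.
G has value 5.2 → rank 3.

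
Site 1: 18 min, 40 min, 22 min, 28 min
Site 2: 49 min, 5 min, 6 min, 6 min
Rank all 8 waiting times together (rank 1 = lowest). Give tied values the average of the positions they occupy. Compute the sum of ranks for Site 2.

14

Sorted (ascending): 5, 6, 6, 18, 22, 28, 40, 49
The 2 values of 6 occupy positions 2–3 → average rank (2+3)/2 = 2.5.
Site 2 values → pooled ranks: 49→8, 5→1, 6→2.5, 6→2.5
Rank sum = 8 + 1 + 2.5 + 2.5 = 14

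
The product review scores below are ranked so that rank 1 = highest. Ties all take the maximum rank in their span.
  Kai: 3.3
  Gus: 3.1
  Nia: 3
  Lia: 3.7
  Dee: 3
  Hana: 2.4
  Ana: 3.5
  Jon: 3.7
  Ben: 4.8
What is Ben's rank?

Sorted (descending): 4.8, 3.7, 3.7, 3.5, 3.3, 3.1, 3, 3, 2.4
The 2 values of 3.7 occupy positions 2–3 → each gets rank 3.
The 2 values of 3 occupy positions 7–8 → each gets rank 8.
Ben has value 4.8 → rank 1.

1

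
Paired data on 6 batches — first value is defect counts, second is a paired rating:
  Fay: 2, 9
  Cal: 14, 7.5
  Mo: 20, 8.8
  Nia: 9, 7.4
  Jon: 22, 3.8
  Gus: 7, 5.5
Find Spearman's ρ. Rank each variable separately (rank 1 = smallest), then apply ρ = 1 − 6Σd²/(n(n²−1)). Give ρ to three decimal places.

Ranks of variable 1: 1, 4, 5, 3, 6, 2
Ranks of variable 2: 6, 4, 5, 3, 1, 2
d = r₁ − r₂: -5, 0, 0, 0, 5, 0
d²: 25, 0, 0, 0, 25, 0; Σd² = 50
ρ = 1 − 6·50/(6·35) = 1 − 300/210 = -0.429

-0.429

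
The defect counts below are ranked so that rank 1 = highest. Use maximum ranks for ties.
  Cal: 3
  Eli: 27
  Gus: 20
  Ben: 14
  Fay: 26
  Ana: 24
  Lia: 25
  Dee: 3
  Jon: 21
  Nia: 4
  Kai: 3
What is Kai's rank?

11

Sorted (descending): 27, 26, 25, 24, 21, 20, 14, 4, 3, 3, 3
The 3 values of 3 occupy positions 9–11 → each gets rank 11.
Kai has value 3 → rank 11.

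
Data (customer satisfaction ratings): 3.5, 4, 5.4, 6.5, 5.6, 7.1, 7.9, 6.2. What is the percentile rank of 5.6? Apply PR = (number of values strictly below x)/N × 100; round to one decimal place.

37.5

N = 8.
Strictly below 5.6: 3. Equal to 5.6: 1.
PR = 3/8 × 100 = 37.5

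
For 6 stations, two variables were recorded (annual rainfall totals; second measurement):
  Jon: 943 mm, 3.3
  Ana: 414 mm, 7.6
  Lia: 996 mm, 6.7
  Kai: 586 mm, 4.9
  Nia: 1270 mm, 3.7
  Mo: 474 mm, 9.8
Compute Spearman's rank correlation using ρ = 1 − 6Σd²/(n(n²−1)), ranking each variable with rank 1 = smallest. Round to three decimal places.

-0.657

Ranks of variable 1: 4, 1, 5, 3, 6, 2
Ranks of variable 2: 1, 5, 4, 3, 2, 6
d = r₁ − r₂: 3, -4, 1, 0, 4, -4
d²: 9, 16, 1, 0, 16, 16; Σd² = 58
ρ = 1 − 6·58/(6·35) = 1 − 348/210 = -0.657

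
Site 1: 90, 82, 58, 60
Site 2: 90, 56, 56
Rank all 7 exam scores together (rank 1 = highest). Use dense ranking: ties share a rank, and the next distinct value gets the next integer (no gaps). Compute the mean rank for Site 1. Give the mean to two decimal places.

Sorted (descending): 90, 90, 82, 60, 58, 56, 56
The 2 values of 90 share dense rank 1.
The 2 values of 56 share dense rank 5.
Remaining distinct values take the next consecutive integers.
Site 1 values → pooled ranks: 90→1, 82→2, 58→4, 60→3
Mean rank = (1 + 2 + 4 + 3) / 4 = 2.50

2.50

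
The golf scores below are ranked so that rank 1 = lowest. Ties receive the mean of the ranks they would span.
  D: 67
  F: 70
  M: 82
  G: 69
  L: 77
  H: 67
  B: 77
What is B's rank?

Sorted (ascending): 67, 67, 69, 70, 77, 77, 82
The 2 values of 67 occupy positions 1–2 → average rank (1+2)/2 = 1.5.
The 2 values of 77 occupy positions 5–6 → average rank (5+6)/2 = 5.5.
B has value 77 → rank 5.5.

5.5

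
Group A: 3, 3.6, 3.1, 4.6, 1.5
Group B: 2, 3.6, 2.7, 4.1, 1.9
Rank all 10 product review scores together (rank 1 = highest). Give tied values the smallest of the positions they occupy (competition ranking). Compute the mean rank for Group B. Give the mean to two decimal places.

5.80

Sorted (descending): 4.6, 4.1, 3.6, 3.6, 3.1, 3, 2.7, 2, 1.9, 1.5
The 2 values of 3.6 occupy positions 3–4 → each gets rank 3.
Group B values → pooled ranks: 2→8, 3.6→3, 2.7→7, 4.1→2, 1.9→9
Mean rank = (8 + 3 + 7 + 2 + 9) / 5 = 5.80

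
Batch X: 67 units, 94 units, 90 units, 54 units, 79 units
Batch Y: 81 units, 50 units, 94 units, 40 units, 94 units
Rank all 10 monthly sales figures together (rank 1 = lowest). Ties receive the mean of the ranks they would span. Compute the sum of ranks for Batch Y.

27

Sorted (ascending): 40, 50, 54, 67, 79, 81, 90, 94, 94, 94
The 3 values of 94 occupy positions 8–10 → average rank 9.
Batch Y values → pooled ranks: 81→6, 50→2, 94→9, 40→1, 94→9
Rank sum = 6 + 2 + 9 + 1 + 9 = 27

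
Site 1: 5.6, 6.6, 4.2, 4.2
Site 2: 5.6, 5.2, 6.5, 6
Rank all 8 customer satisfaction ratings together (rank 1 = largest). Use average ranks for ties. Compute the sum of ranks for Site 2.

15.5

Sorted (descending): 6.6, 6.5, 6, 5.6, 5.6, 5.2, 4.2, 4.2
The 2 values of 5.6 occupy positions 4–5 → average rank (4+5)/2 = 4.5.
The 2 values of 4.2 occupy positions 7–8 → average rank (7+8)/2 = 7.5.
Site 2 values → pooled ranks: 5.6→4.5, 5.2→6, 6.5→2, 6→3
Rank sum = 4.5 + 6 + 2 + 3 = 15.5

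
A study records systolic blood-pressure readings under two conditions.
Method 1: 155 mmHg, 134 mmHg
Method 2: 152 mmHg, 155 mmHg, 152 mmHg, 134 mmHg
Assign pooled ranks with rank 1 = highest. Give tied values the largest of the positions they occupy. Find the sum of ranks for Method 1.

8

Sorted (descending): 155, 155, 152, 152, 134, 134
The 2 values of 155 occupy positions 1–2 → each gets rank 2.
The 2 values of 152 occupy positions 3–4 → each gets rank 4.
The 2 values of 134 occupy positions 5–6 → each gets rank 6.
Method 1 values → pooled ranks: 155→2, 134→6
Rank sum = 2 + 6 = 8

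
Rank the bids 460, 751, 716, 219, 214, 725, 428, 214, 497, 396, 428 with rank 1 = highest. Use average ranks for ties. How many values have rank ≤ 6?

Sorted (descending): 751, 725, 716, 497, 460, 428, 428, 396, 219, 214, 214
The 2 values of 428 occupy positions 6–7 → average rank (6+7)/2 = 6.5.
The 2 values of 214 occupy positions 10–11 → average rank (10+11)/2 = 10.5.
Ranks ≤ 6: {1, 2, 3, 4, 5} → 5 values.

5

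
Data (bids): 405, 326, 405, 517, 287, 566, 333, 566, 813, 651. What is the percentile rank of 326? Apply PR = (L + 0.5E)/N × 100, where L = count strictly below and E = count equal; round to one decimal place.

N = 10.
Strictly below 326: 1. Equal to 326: 1.
PR = (1 + 0.5·1)/10 × 100 = 15.0

15.0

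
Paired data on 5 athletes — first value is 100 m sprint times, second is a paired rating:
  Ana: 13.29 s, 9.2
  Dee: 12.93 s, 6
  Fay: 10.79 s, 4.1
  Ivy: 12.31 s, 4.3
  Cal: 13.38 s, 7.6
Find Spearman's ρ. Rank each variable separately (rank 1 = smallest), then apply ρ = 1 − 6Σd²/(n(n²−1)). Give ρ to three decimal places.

0.900

Ranks of variable 1: 4, 3, 1, 2, 5
Ranks of variable 2: 5, 3, 1, 2, 4
d = r₁ − r₂: -1, 0, 0, 0, 1
d²: 1, 0, 0, 0, 1; Σd² = 2
ρ = 1 − 6·2/(5·24) = 1 − 12/120 = 0.900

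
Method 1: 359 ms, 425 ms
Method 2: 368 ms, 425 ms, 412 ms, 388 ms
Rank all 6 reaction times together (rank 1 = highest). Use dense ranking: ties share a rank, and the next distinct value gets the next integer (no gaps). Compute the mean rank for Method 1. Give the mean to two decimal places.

3.00

Sorted (descending): 425, 425, 412, 388, 368, 359
The 2 values of 425 share dense rank 1.
Remaining distinct values take the next consecutive integers.
Method 1 values → pooled ranks: 359→5, 425→1
Mean rank = (5 + 1) / 2 = 3.00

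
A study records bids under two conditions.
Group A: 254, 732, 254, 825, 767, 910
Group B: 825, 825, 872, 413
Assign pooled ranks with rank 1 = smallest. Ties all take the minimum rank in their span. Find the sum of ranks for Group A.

Sorted (ascending): 254, 254, 413, 732, 767, 825, 825, 825, 872, 910
The 2 values of 254 occupy positions 1–2 → each gets rank 1.
The 3 values of 825 occupy positions 6–8 → each gets rank 6.
Group A values → pooled ranks: 254→1, 732→4, 254→1, 825→6, 767→5, 910→10
Rank sum = 1 + 4 + 1 + 6 + 5 + 10 = 27

27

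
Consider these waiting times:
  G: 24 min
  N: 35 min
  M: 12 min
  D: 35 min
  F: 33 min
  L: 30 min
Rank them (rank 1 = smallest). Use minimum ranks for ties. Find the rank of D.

5

Sorted (ascending): 12, 24, 30, 33, 35, 35
The 2 values of 35 occupy positions 5–6 → each gets rank 5.
D has value 35 min → rank 5.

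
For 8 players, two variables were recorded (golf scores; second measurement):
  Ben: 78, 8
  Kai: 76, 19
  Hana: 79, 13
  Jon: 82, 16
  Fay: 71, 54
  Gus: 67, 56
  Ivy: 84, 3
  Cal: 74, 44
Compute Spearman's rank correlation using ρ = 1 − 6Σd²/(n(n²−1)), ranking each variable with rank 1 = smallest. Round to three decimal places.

-0.905

Ranks of variable 1: 5, 4, 6, 7, 2, 1, 8, 3
Ranks of variable 2: 2, 5, 3, 4, 7, 8, 1, 6
d = r₁ − r₂: 3, -1, 3, 3, -5, -7, 7, -3
d²: 9, 1, 9, 9, 25, 49, 49, 9; Σd² = 160
ρ = 1 − 6·160/(8·63) = 1 − 960/504 = -0.905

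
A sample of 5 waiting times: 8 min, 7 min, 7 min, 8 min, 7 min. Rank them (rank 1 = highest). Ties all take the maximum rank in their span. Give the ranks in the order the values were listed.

Sorted (descending): 8, 8, 7, 7, 7
The 2 values of 8 occupy positions 1–2 → each gets rank 2.
The 3 values of 7 occupy positions 3–5 → each gets rank 5.

2, 5, 5, 2, 5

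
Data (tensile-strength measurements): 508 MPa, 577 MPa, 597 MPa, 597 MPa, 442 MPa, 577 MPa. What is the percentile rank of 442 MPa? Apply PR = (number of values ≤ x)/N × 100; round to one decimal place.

16.7

N = 6.
Strictly below 442: 0. Equal to 442: 1.
PR = 1/6 × 100 = 16.7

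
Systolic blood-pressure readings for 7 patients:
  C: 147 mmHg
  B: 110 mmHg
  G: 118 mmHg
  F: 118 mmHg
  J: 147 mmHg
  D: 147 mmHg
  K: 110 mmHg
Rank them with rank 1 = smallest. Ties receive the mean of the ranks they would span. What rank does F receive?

Sorted (ascending): 110, 110, 118, 118, 147, 147, 147
The 2 values of 110 occupy positions 1–2 → average rank (1+2)/2 = 1.5.
The 2 values of 118 occupy positions 3–4 → average rank (3+4)/2 = 3.5.
The 3 values of 147 occupy positions 5–7 → average rank 6.
F has value 118 mmHg → rank 3.5.

3.5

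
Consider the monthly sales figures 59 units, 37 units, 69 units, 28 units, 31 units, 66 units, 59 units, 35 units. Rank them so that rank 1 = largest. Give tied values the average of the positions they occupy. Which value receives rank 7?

31

Sorted (descending): 69, 66, 59, 59, 37, 35, 31, 28
The 2 values of 59 occupy positions 3–4 → average rank (3+4)/2 = 3.5.
Rank 7 → value 31.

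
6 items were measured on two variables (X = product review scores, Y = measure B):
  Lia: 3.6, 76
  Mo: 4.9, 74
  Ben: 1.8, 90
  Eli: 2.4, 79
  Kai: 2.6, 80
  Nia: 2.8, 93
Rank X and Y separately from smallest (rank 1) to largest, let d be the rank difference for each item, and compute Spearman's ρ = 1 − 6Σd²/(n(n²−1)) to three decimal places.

Ranks of variable 1: 5, 6, 1, 2, 3, 4
Ranks of variable 2: 2, 1, 5, 3, 4, 6
d = r₁ − r₂: 3, 5, -4, -1, -1, -2
d²: 9, 25, 16, 1, 1, 4; Σd² = 56
ρ = 1 − 6·56/(6·35) = 1 − 336/210 = -0.600

-0.600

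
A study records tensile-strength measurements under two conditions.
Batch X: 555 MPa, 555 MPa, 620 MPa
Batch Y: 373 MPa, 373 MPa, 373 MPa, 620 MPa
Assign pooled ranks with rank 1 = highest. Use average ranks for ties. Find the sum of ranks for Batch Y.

Sorted (descending): 620, 620, 555, 555, 373, 373, 373
The 2 values of 620 occupy positions 1–2 → average rank (1+2)/2 = 1.5.
The 2 values of 555 occupy positions 3–4 → average rank (3+4)/2 = 3.5.
The 3 values of 373 occupy positions 5–7 → average rank 6.
Batch Y values → pooled ranks: 373→6, 373→6, 373→6, 620→1.5
Rank sum = 6 + 6 + 6 + 1.5 = 19.5

19.5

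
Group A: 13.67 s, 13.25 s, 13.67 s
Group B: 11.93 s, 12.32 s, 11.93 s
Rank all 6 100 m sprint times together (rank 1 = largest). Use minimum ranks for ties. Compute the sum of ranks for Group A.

Sorted (descending): 13.67, 13.67, 13.25, 12.32, 11.93, 11.93
The 2 values of 13.67 occupy positions 1–2 → each gets rank 1.
The 2 values of 11.93 occupy positions 5–6 → each gets rank 5.
Group A values → pooled ranks: 13.67→1, 13.25→3, 13.67→1
Rank sum = 1 + 3 + 1 = 5

5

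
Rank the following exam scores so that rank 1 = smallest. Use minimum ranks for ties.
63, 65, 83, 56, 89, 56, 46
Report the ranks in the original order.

4, 5, 6, 2, 7, 2, 1

Sorted (ascending): 46, 56, 56, 63, 65, 83, 89
The 2 values of 56 occupy positions 2–3 → each gets rank 2.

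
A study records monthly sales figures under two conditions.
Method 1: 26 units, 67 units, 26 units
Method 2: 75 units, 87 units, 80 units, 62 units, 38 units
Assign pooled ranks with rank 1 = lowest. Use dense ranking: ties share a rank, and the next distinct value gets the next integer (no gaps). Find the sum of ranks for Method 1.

Sorted (ascending): 26, 26, 38, 62, 67, 75, 80, 87
The 2 values of 26 share dense rank 1.
Remaining distinct values take the next consecutive integers.
Method 1 values → pooled ranks: 26→1, 67→4, 26→1
Rank sum = 1 + 4 + 1 = 6

6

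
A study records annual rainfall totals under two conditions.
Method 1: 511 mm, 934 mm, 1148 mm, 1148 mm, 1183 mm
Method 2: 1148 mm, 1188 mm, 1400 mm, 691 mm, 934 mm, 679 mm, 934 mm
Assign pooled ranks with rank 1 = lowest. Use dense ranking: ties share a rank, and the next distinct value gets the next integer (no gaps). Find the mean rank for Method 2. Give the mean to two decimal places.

4.71

Sorted (ascending): 511, 679, 691, 934, 934, 934, 1148, 1148, 1148, 1183, 1188, 1400
The 3 values of 934 share dense rank 4.
The 3 values of 1148 share dense rank 5.
Remaining distinct values take the next consecutive integers.
Method 2 values → pooled ranks: 1148→5, 1188→7, 1400→8, 691→3, 934→4, 679→2, 934→4
Mean rank = (5 + 7 + 8 + 3 + 4 + 2 + 4) / 7 = 4.71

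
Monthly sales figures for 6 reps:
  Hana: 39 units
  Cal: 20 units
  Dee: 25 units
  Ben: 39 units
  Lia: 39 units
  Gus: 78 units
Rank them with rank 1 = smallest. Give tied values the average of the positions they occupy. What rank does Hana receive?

4

Sorted (ascending): 20, 25, 39, 39, 39, 78
The 3 values of 39 occupy positions 3–5 → average rank 4.
Hana has value 39 units → rank 4.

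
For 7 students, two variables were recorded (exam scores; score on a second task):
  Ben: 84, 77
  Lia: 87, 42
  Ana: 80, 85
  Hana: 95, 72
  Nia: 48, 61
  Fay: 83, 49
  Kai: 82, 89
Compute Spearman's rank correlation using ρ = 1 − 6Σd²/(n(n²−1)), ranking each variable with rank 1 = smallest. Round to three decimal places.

-0.321

Ranks of variable 1: 5, 6, 2, 7, 1, 4, 3
Ranks of variable 2: 5, 1, 6, 4, 3, 2, 7
d = r₁ − r₂: 0, 5, -4, 3, -2, 2, -4
d²: 0, 25, 16, 9, 4, 4, 16; Σd² = 74
ρ = 1 − 6·74/(7·48) = 1 − 444/336 = -0.321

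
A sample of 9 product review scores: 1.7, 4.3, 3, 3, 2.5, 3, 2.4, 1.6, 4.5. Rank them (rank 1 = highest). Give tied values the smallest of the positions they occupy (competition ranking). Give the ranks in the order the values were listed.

8, 2, 3, 3, 6, 3, 7, 9, 1

Sorted (descending): 4.5, 4.3, 3, 3, 3, 2.5, 2.4, 1.7, 1.6
The 3 values of 3 occupy positions 3–5 → each gets rank 3.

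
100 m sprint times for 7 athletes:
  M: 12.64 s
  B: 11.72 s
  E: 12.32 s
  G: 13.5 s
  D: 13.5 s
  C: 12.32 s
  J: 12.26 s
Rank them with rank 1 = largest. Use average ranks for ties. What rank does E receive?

Sorted (descending): 13.5, 13.5, 12.64, 12.32, 12.32, 12.26, 11.72
The 2 values of 13.5 occupy positions 1–2 → average rank (1+2)/2 = 1.5.
The 2 values of 12.32 occupy positions 4–5 → average rank (4+5)/2 = 4.5.
E has value 12.32 s → rank 4.5.

4.5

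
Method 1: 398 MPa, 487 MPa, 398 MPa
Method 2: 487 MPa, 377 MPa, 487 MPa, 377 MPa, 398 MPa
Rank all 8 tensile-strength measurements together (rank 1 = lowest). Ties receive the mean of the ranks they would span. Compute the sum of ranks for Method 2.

Sorted (ascending): 377, 377, 398, 398, 398, 487, 487, 487
The 2 values of 377 occupy positions 1–2 → average rank (1+2)/2 = 1.5.
The 3 values of 398 occupy positions 3–5 → average rank 4.
The 3 values of 487 occupy positions 6–8 → average rank 7.
Method 2 values → pooled ranks: 487→7, 377→1.5, 487→7, 377→1.5, 398→4
Rank sum = 7 + 1.5 + 7 + 1.5 + 4 = 21

21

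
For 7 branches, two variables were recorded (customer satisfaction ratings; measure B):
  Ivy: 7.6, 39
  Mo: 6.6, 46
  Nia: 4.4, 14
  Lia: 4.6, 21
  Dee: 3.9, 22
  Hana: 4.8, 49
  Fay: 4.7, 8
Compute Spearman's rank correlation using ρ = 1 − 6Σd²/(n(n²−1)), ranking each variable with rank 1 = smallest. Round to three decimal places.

Ranks of variable 1: 7, 6, 2, 3, 1, 5, 4
Ranks of variable 2: 5, 6, 2, 3, 4, 7, 1
d = r₁ − r₂: 2, 0, 0, 0, -3, -2, 3
d²: 4, 0, 0, 0, 9, 4, 9; Σd² = 26
ρ = 1 − 6·26/(7·48) = 1 − 156/336 = 0.536

0.536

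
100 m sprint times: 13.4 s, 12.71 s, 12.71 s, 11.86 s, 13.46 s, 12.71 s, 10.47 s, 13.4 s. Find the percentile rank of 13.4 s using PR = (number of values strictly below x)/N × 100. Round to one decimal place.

62.5

N = 8.
Strictly below 13.4: 5. Equal to 13.4: 2.
PR = 5/8 × 100 = 62.5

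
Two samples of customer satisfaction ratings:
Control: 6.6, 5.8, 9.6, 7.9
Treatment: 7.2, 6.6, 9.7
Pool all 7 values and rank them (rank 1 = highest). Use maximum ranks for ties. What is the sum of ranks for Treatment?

Sorted (descending): 9.7, 9.6, 7.9, 7.2, 6.6, 6.6, 5.8
The 2 values of 6.6 occupy positions 5–6 → each gets rank 6.
Treatment values → pooled ranks: 7.2→4, 6.6→6, 9.7→1
Rank sum = 4 + 6 + 1 = 11

11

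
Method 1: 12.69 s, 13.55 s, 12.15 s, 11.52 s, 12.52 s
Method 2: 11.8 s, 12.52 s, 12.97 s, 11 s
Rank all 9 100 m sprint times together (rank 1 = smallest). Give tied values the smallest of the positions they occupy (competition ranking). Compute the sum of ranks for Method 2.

Sorted (ascending): 11, 11.52, 11.8, 12.15, 12.52, 12.52, 12.69, 12.97, 13.55
The 2 values of 12.52 occupy positions 5–6 → each gets rank 5.
Method 2 values → pooled ranks: 11.8→3, 12.52→5, 12.97→8, 11→1
Rank sum = 3 + 5 + 8 + 1 = 17

17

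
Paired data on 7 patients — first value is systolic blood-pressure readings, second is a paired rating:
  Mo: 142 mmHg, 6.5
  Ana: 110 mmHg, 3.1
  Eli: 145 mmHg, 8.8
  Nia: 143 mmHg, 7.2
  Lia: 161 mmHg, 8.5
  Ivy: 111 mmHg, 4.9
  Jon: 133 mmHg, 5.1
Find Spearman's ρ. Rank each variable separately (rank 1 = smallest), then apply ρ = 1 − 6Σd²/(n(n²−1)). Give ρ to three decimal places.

0.964

Ranks of variable 1: 4, 1, 6, 5, 7, 2, 3
Ranks of variable 2: 4, 1, 7, 5, 6, 2, 3
d = r₁ − r₂: 0, 0, -1, 0, 1, 0, 0
d²: 0, 0, 1, 0, 1, 0, 0; Σd² = 2
ρ = 1 − 6·2/(7·48) = 1 − 12/336 = 0.964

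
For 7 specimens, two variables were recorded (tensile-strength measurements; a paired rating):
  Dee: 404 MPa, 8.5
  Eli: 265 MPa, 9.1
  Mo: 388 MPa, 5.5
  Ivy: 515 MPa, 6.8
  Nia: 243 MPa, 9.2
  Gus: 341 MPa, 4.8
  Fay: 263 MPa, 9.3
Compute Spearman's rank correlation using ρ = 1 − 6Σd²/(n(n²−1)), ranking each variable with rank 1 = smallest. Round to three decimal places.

-0.643

Ranks of variable 1: 6, 3, 5, 7, 1, 4, 2
Ranks of variable 2: 4, 5, 2, 3, 6, 1, 7
d = r₁ − r₂: 2, -2, 3, 4, -5, 3, -5
d²: 4, 4, 9, 16, 25, 9, 25; Σd² = 92
ρ = 1 − 6·92/(7·48) = 1 − 552/336 = -0.643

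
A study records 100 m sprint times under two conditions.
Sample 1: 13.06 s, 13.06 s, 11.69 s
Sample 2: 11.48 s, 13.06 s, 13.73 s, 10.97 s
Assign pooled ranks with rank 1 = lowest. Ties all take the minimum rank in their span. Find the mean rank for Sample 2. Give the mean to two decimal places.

Sorted (ascending): 10.97, 11.48, 11.69, 13.06, 13.06, 13.06, 13.73
The 3 values of 13.06 occupy positions 4–6 → each gets rank 4.
Sample 2 values → pooled ranks: 11.48→2, 13.06→4, 13.73→7, 10.97→1
Mean rank = (2 + 4 + 7 + 1) / 4 = 3.50

3.50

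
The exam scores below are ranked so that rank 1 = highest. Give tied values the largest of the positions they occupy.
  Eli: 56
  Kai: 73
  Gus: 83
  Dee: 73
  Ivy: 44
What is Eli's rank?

Sorted (descending): 83, 73, 73, 56, 44
The 2 values of 73 occupy positions 2–3 → each gets rank 3.
Eli has value 56 → rank 4.

4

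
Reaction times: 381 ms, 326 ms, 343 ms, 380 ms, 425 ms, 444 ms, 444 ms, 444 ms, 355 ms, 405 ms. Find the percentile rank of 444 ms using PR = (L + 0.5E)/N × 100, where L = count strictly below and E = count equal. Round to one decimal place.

N = 10.
Strictly below 444: 7. Equal to 444: 3.
PR = (7 + 0.5·3)/10 × 100 = 85.0

85.0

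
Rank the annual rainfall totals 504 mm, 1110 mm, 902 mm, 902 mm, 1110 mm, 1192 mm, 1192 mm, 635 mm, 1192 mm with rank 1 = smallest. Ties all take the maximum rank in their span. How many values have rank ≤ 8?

Sorted (ascending): 504, 635, 902, 902, 1110, 1110, 1192, 1192, 1192
The 2 values of 902 occupy positions 3–4 → each gets rank 4.
The 2 values of 1110 occupy positions 5–6 → each gets rank 6.
The 3 values of 1192 occupy positions 7–9 → each gets rank 9.
Ranks ≤ 8: {1, 2, 4, 4, 6, 6} → 6 values.

6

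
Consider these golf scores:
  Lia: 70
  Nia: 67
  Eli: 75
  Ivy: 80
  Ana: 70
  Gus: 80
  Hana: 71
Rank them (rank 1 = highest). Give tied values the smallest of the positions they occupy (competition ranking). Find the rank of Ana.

Sorted (descending): 80, 80, 75, 71, 70, 70, 67
The 2 values of 80 occupy positions 1–2 → each gets rank 1.
The 2 values of 70 occupy positions 5–6 → each gets rank 5.
Ana has value 70 → rank 5.

5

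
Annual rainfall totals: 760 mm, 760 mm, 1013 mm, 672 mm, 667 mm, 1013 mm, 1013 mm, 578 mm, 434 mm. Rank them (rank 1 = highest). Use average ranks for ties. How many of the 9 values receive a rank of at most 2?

Sorted (descending): 1013, 1013, 1013, 760, 760, 672, 667, 578, 434
The 3 values of 1013 occupy positions 1–3 → average rank 2.
The 2 values of 760 occupy positions 4–5 → average rank (4+5)/2 = 4.5.
Ranks ≤ 2: {2, 2, 2} → 3 values.

3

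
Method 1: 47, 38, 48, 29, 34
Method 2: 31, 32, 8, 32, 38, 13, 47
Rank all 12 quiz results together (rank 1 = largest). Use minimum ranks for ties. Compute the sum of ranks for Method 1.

23

Sorted (descending): 48, 47, 47, 38, 38, 34, 32, 32, 31, 29, 13, 8
The 2 values of 47 occupy positions 2–3 → each gets rank 2.
The 2 values of 38 occupy positions 4–5 → each gets rank 4.
The 2 values of 32 occupy positions 7–8 → each gets rank 7.
Method 1 values → pooled ranks: 47→2, 38→4, 48→1, 29→10, 34→6
Rank sum = 2 + 4 + 1 + 10 + 6 = 23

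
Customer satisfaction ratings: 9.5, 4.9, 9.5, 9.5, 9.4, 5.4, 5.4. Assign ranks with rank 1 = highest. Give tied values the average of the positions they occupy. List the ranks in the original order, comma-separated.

2, 7, 2, 2, 4, 5.5, 5.5

Sorted (descending): 9.5, 9.5, 9.5, 9.4, 5.4, 5.4, 4.9
The 3 values of 9.5 occupy positions 1–3 → average rank 2.
The 2 values of 5.4 occupy positions 5–6 → average rank (5+6)/2 = 5.5.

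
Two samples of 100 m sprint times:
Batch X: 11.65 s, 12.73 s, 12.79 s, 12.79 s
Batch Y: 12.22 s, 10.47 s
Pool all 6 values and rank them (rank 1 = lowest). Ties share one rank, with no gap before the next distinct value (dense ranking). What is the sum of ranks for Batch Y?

Sorted (ascending): 10.47, 11.65, 12.22, 12.73, 12.79, 12.79
The 2 values of 12.79 share dense rank 5.
Remaining distinct values take the next consecutive integers.
Batch Y values → pooled ranks: 12.22→3, 10.47→1
Rank sum = 3 + 1 = 4

4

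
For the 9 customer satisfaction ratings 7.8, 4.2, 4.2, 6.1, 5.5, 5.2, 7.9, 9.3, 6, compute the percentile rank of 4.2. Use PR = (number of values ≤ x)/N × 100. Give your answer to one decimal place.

22.2

N = 9.
Strictly below 4.2: 0. Equal to 4.2: 2.
PR = 2/9 × 100 = 22.2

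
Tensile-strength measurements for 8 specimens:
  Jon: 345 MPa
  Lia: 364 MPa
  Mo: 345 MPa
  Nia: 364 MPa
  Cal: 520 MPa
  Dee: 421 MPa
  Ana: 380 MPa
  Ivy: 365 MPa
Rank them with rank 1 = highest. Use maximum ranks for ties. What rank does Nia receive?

6

Sorted (descending): 520, 421, 380, 365, 364, 364, 345, 345
The 2 values of 364 occupy positions 5–6 → each gets rank 6.
The 2 values of 345 occupy positions 7–8 → each gets rank 8.
Nia has value 364 MPa → rank 6.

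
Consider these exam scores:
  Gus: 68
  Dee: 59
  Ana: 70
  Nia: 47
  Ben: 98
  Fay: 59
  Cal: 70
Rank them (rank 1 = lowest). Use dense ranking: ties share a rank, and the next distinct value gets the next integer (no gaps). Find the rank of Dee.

2

Sorted (ascending): 47, 59, 59, 68, 70, 70, 98
The 2 values of 59 share dense rank 2.
The 2 values of 70 share dense rank 4.
Remaining distinct values take the next consecutive integers.
Dee has value 59 → rank 2.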